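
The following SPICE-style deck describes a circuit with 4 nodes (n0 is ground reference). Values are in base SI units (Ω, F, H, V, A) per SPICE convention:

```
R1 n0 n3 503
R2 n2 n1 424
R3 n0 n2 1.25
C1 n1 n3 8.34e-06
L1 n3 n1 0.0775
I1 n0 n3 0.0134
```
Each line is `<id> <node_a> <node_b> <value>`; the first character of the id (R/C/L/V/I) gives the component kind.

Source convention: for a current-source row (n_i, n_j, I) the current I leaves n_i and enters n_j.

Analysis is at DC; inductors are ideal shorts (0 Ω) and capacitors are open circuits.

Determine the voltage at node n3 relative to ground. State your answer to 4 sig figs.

Apply KCL at each of the 3 non-ground nodes and solve the resulting linear system.
Node n1: branches {R2, C1, L1} → V_1 = 3.088
Node n2: branches {R2, R3} → V_2 = 0.009076
Node n3: branches {R1, C1, L1, I1} → V_3 = 3.088
Source currents: i(L1)=0.007261

3.088 V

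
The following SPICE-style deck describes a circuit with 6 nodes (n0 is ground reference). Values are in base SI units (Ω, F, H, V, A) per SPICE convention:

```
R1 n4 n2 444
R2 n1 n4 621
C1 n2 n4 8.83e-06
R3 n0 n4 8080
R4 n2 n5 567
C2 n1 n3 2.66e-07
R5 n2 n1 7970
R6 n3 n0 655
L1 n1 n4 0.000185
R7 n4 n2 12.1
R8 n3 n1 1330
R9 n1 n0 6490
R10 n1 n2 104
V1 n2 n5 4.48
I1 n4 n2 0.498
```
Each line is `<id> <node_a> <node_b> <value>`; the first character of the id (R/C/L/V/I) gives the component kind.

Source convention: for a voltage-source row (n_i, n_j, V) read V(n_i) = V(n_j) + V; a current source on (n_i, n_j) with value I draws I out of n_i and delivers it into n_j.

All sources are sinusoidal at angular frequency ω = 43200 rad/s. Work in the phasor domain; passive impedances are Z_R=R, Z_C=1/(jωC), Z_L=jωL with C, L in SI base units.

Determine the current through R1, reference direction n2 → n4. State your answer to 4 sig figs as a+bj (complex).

0.0006893-0.002775j A

MNA unknowns: 5 node voltages V₁..V_5 plus 1 source current (V1)
R1: Y=0.002252+0.000j on G[4,2]
R2: Y=0.001610+0.000j on G[1,4]
C1: Y=0.000+0.3815j on G[2,4]
R3: Y=0.0001238+0.000j on G[0,4]
R4: Y=0.001764+0.000j on G[2,5]
C2: Y=0.000+0.01149j on G[1,3]
R5: Y=0.0001255+0.000j on G[2,1]
R6: Y=0.001527+0.000j on G[3,0]
L1: Y=0.000-0.1251j on G[1,4]
R7: Y=0.08264+0.000j on G[4,2]
R8: Y=0.0007519+0.000j on G[3,1]
R9: Y=0.0001541+0.000j on G[1,0]
R10: Y=0.009615+0.000j on G[1,2]
V1: row V2−V5=4.48, i_V1 at 2,5
I1: z[4]−=0.498, z[2]+=0.498
solve → V1=0.006850+0.0002880j, V2=0.2156-1.247j, V3=0.006640+0.001156j, V4=-0.09043-0.01462j, V5=-4.264-1.247j
aux → i_V1=-0.007901+0.000j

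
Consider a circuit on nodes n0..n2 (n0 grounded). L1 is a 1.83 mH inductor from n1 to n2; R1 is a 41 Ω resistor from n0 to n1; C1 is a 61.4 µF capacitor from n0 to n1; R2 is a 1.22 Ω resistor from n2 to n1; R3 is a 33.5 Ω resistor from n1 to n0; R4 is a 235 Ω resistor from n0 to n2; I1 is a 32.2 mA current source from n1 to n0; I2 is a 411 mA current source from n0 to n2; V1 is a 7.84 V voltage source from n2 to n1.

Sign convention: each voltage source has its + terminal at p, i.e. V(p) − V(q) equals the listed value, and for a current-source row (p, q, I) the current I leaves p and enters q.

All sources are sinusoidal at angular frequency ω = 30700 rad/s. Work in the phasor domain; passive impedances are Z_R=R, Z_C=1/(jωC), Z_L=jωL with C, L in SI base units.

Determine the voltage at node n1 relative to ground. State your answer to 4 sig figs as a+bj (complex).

0.005682-0.1831j V

MNA unknowns: 2 node voltages V₁..V_2 plus 1 source current (V1)
L1: Y=0.000-0.01780j on G[1,2]
R1: Y=0.02439+0.000j on G[0,1]
C1: Y=0.000+1.885j on G[0,1]
R2: Y=0.8197+0.000j on G[2,1]
R3: Y=0.02985+0.000j on G[1,0]
R4: Y=0.004255+0.000j on G[0,2]
I1: z[1]−=0.0322, z[0]+=0.0322
I2: z[0]−=0.411, z[2]+=0.411
V1: row V2−V1=7.84, i_V1 at 2,1
solve → V1=0.005682-0.1831j, V2=7.846-0.1831j
aux → i_V1=-6.049+0.1403j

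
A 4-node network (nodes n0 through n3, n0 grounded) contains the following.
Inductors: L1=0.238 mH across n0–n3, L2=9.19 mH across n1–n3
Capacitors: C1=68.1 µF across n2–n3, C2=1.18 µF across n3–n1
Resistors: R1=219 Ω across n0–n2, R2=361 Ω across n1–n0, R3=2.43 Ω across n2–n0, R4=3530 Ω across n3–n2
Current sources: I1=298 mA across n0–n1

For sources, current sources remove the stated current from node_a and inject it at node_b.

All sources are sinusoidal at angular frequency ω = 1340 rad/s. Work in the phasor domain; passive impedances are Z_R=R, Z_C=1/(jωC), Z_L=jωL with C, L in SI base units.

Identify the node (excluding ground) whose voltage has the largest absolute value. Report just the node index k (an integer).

1

Apply KCL at each of the 3 non-ground nodes and solve the resulting linear system.
Node n1: branches {L2, R2, C2, I1} → V_1 = 0.1375+3.835j
Node n2: branches {C1, R1, R3, R4} → V_2 = -0.02020+0.005394j
Node n3: branches {L1, L2, C1, C2, R4} → V_3 = 0.004104+0.09760j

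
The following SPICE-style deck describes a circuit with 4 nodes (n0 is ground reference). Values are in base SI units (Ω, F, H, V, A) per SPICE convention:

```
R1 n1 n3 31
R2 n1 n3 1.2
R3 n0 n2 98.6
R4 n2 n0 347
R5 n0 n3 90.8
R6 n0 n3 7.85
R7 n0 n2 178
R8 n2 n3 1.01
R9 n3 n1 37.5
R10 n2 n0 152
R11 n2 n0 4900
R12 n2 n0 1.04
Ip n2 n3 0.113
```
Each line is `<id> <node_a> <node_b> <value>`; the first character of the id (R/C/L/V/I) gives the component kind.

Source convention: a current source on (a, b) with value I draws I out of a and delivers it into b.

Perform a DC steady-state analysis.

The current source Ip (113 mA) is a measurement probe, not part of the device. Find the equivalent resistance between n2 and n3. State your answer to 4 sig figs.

R_eq = 0.8997 Ω

Element admittances at DC:
  Y(R1) = 0.03226 S between n1,n3
  Y(R2) = 0.8333 S between n1,n3
  Y(R3) = 0.01014 S between n0,n2
  Y(R4) = 0.002882 S between n2,n0
  Y(R5) = 0.01101 S between n0,n3
  Y(R6) = 0.1274 S between n0,n3
  Y(R7) = 0.005618 S between n0,n2
  Y(R8) = 0.9901 S between n2,n3
  Y(R9) = 0.02667 S between n3,n1
  Y(R10) = 0.006579 S between n2,n0
  Y(R11) = 0.0002041 S between n2,n0
  Y(R12) = 0.9615 S between n2,n0
  Ip: injects 0.113 A into n3 (from n2)
Assemble and solve the 3×3 MNA system:
  V(n1)=0.08916  V(n2)=-0.01250  V(n3)=0.08916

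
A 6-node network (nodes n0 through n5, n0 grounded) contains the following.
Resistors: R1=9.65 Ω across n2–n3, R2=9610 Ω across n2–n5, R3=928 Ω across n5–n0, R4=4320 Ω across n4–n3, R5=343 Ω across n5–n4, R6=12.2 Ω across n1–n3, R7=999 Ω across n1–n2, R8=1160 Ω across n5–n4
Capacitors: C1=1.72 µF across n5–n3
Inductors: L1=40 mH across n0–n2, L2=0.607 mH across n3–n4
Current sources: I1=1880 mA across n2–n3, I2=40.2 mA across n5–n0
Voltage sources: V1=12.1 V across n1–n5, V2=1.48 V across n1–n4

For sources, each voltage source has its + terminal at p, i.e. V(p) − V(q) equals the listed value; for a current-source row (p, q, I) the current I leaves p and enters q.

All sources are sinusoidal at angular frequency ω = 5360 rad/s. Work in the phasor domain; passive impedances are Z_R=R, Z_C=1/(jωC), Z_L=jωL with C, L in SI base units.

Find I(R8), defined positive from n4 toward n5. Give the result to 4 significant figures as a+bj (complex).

Element admittances at ω=5360 rad/s:
  Y(R1) = 0.1036+0.000j S between n2,n3
  Y(R2) = 0.0001041+0.000j S between n2,n5
  Y(C1) = 0.000+0.009219j S between n5,n3
  Y(R3) = 0.001078+0.000j S between n5,n0
  Y(R4) = 0.0002315+0.000j S between n4,n3
  Y(R5) = 0.002915+0.000j S between n5,n4
  Y(R6) = 0.08197+0.000j S between n1,n3
  Y(R7) = 0.001001+0.000j S between n1,n2
  Y(L1) = 0.000-0.004664j S between n0,n2
  Y(L2) = 0.000-0.3074j S between n3,n4
  Y(R8) = 0.0008621+0.000j S between n5,n4
  I1: injects 1.88 A into n3 (from n2)
  I2: injects 0.0402 A into n0 (from n5)
  V1: constraint V(n1)−V(n5) = 12.1
  V2: constraint V(n1)−V(n4) = 1.48
Assemble and solve the 7×7 MNA system:
  V(n1)=16.21-9.944j  V(n2)=-2.297-9.568j  V(n3)=15.23-9.461j  V(n4)=14.73-9.944j  V(n5)=4.110-9.944j
  i(V1)=0.009634-0.1133j  i(V2)=-0.1086+0.1533j

0.009155+0.000j A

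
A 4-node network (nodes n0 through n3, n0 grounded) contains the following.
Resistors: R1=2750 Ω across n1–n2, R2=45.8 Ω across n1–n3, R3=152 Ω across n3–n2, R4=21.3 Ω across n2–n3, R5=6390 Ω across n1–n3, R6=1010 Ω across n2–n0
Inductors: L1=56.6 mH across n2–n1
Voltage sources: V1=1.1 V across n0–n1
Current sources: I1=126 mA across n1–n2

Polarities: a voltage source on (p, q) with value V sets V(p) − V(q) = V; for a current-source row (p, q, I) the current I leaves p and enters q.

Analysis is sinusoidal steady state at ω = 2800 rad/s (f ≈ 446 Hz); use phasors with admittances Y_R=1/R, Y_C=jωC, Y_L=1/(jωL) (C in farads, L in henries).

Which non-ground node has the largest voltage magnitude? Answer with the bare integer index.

Apply KCL at each of the 3 non-ground nodes and solve the resulting linear system.
Node n1: branches {R1, R2, L1, R5, V1, I1} → V_1 = -1.100+0.000j
Node n2: branches {R1, R3, R4, L1, R6, I1} → V_2 = 5.488+2.454j
Node n3: branches {R2, R3, R4, R5} → V_3 = 3.570+1.739j
Source currents: i(V1)=0.005434+0.002430j

2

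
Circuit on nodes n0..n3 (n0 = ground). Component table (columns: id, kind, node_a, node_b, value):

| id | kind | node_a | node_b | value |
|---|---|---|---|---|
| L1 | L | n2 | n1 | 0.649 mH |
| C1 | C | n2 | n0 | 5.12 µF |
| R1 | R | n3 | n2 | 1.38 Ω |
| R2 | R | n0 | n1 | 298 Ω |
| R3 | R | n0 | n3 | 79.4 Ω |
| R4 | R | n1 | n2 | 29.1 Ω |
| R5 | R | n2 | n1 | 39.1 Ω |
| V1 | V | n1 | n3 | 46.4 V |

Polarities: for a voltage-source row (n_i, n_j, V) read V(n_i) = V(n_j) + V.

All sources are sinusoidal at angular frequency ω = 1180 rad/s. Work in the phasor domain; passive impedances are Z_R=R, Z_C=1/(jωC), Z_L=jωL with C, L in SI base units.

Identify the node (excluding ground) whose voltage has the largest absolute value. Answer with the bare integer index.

MNA unknowns: 3 node voltages V₁..V_3 plus 1 source current (V1)
L1: Y=0.000-1.306j on G[2,1]
C1: Y=0.000+0.006042j on G[2,0]
R1: Y=0.7246+0.000j on G[3,2]
R2: Y=0.003356+0.000j on G[0,1]
R3: Y=0.01259+0.000j on G[0,3]
R4: Y=0.03436+0.000j on G[1,2]
R5: Y=0.02558+0.000j on G[2,1]
V1: row V1−V3=46.4, i_V1 at 1,3
solve → V1=27.16-5.983j, V2=15.80-25.02j, V3=-19.24-5.983j
aux → i_V1=-25.63+13.72j

2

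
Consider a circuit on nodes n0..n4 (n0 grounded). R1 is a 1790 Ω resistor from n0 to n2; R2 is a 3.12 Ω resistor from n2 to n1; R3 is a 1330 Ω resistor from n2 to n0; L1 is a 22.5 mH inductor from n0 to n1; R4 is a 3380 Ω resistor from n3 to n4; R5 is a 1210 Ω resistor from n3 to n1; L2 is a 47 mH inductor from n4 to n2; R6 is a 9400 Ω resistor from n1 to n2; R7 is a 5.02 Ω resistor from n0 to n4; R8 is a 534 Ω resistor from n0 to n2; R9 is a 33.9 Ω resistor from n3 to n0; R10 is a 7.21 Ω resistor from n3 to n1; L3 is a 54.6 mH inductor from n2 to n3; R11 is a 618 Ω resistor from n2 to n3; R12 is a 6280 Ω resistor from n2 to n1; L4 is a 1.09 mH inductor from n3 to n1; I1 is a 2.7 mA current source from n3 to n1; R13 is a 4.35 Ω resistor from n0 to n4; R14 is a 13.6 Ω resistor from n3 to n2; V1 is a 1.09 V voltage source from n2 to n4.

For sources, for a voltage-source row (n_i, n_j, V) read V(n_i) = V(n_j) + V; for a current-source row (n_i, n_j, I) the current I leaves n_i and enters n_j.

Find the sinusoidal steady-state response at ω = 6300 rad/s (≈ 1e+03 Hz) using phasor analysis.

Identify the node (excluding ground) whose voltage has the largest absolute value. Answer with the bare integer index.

2

Element admittances at ω=6300 rad/s:
  Y(R1) = 0.0005587+0.000j S between n0,n2
  Y(R2) = 0.3205+0.000j S between n2,n1
  Y(R3) = 0.0007519+0.000j S between n2,n0
  Y(L1) = 0.000-0.007055j S between n0,n1
  Y(R4) = 0.0002959+0.000j S between n3,n4
  Y(R5) = 0.0008264+0.000j S between n3,n1
  Y(L2) = 0.000-0.003377j S between n4,n2
  Y(R6) = 0.0001064+0.000j S between n1,n2
  Y(R7) = 0.1992+0.000j S between n0,n4
  Y(R8) = 0.001873+0.000j S between n0,n2
  Y(R9) = 0.02950+0.000j S between n3,n0
  Y(R10) = 0.1387+0.000j S between n3,n1
  Y(L3) = 0.000-0.002907j S between n2,n3
  Y(R11) = 0.001618+0.000j S between n2,n3
  Y(R12) = 0.0001592+0.000j S between n2,n1
  Y(L4) = 0.000-0.1456j S between n3,n1
  I1: injects 0.0027 A into n1 (from n3)
  Y(R13) = 0.2299+0.000j S between n0,n4
  Y(R14) = 0.07353+0.000j S between n3,n2
  V1: constraint V(n2)−V(n4) = 1.09
Assemble and solve the 5×5 MNA system:
  V(n1)=0.9671+0.04589j  V(n2)=1.020+0.01683j  V(n3)=0.8913-0.01529j  V(n4)=-0.06960+0.01683j
  i(V1)=-0.03015+0.01091j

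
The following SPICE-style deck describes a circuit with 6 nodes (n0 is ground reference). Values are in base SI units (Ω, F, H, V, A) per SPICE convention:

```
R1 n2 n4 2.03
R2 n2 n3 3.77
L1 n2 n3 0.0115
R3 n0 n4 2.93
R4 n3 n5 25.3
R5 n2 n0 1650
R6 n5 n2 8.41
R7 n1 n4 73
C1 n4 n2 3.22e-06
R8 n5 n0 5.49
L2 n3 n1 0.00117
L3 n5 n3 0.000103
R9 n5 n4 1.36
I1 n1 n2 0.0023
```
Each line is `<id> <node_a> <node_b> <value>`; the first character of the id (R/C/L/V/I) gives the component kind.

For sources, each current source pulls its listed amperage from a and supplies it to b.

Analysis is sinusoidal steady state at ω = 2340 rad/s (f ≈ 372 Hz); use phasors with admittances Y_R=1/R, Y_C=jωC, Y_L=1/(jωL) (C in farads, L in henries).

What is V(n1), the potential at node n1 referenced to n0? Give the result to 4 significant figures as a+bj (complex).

MNA unknowns: 5 node voltages V₁..V_5
R1: Y=0.4926+0.000j on G[2,4]
R2: Y=0.2653+0.000j on G[2,3]
L1: Y=0.000-0.03716j on G[2,3]
R3: Y=0.3413+0.000j on G[0,4]
R4: Y=0.03953+0.000j on G[3,5]
R5: Y=0.0006061+0.000j on G[2,0]
R6: Y=0.1189+0.000j on G[5,2]
R7: Y=0.01370+0.000j on G[1,4]
C1: Y=0.000+0.007535j on G[4,2]
R8: Y=0.1821+0.000j on G[5,0]
L2: Y=0.000-0.3653j on G[3,1]
L3: Y=0.000-4.149j on G[5,3]
R9: Y=0.7353+0.000j on G[5,4]
I1: z[1]−=0.0023, z[2]+=0.0023
solve → V1=-0.001033-0.006541j, V2=0.002494+2.471e-05j, V3=-0.0007888-0.0002977j, V4=0.0004080-2.086e-05j, V5=-0.0007728+3.901e-05j

-0.001033-0.006541j V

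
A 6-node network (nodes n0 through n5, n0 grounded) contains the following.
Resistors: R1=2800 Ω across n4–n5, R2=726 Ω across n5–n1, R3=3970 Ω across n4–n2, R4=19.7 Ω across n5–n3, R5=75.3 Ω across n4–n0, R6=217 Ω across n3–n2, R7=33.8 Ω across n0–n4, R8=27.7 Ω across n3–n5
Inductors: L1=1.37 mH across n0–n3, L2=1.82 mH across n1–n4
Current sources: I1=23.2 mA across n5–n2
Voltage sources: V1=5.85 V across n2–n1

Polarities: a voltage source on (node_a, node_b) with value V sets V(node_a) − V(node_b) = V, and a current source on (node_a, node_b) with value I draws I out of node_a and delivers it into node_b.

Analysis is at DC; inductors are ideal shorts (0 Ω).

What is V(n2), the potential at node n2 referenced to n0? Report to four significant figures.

Apply KCL at each of the 5 non-ground nodes and solve the resulting linear system.
Node n1: branches {R2, L2, V1} → V_1 = -0.08567
Node n2: branches {R3, R6, I1, V1} → V_2 = 5.764
Node n3: branches {L1, R4, R6, R8} → V_3 = 0.000
Node n4: branches {R1, R3, R5, R7, L2} → V_4 = -0.08567
Node n5: branches {R1, R2, R4, I1, R8} → V_5 = -0.2635
Source currents: i(L1)=-0.003672, i(L2)=-0.005082, i(V1)=-0.004837

5.764 V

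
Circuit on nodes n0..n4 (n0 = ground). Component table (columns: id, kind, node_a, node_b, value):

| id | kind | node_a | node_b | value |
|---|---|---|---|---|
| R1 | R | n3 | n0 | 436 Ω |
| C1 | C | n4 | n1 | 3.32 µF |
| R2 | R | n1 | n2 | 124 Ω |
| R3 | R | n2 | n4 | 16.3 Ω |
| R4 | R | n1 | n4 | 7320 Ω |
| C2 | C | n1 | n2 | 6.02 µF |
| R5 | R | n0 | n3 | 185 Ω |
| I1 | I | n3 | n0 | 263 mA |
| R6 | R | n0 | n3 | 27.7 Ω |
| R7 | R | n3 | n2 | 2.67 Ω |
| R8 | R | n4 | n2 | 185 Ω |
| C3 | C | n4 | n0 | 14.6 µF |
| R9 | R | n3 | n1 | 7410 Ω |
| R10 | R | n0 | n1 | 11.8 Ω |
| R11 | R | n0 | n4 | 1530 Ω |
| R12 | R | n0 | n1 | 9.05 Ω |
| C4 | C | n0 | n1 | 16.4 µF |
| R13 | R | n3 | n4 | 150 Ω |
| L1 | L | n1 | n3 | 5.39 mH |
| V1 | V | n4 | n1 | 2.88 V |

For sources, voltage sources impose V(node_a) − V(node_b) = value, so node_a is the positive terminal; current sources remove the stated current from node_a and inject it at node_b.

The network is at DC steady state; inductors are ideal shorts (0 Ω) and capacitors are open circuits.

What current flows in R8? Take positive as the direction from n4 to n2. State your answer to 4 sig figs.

0.01325 A

MNA unknowns: 4 node voltages V₁..V_4 plus 2 source currents (L1, V1)
R1: Y=0.002294 on G[3,0]
C1: Y=0.000 on G[4,1]
R2: Y=0.008065 on G[1,2]
R3: Y=0.06135 on G[2,4]
R4: Y=0.0001366 on G[1,4]
C2: Y=0.000 on G[1,2]
R5: Y=0.005405 on G[0,3]
I1: z[3]−=0.263, z[0]+=0.263
R6: Y=0.03610 on G[0,3]
R7: Y=0.3745 on G[3,2]
R8: Y=0.005405 on G[4,2]
C3: Y=0.000 on G[4,0]
R9: Y=0.0001350 on G[3,1]
R10: Y=0.08475 on G[0,1]
R11: Y=0.0006536 on G[0,4]
R12: Y=0.1105 on G[0,1]
C4: Y=0.000 on G[0,1]
R13: Y=0.006667 on G[3,4]
L1: row V1−V3=0, i_L1 at 1,3
V1: row V4−V1=2.88, i_V1 at 4,1
solve → V1=-1.105, V2=-0.6772, V3=-1.105, V4=1.775
aux → i_L1=0.03515, i_V1=-0.1844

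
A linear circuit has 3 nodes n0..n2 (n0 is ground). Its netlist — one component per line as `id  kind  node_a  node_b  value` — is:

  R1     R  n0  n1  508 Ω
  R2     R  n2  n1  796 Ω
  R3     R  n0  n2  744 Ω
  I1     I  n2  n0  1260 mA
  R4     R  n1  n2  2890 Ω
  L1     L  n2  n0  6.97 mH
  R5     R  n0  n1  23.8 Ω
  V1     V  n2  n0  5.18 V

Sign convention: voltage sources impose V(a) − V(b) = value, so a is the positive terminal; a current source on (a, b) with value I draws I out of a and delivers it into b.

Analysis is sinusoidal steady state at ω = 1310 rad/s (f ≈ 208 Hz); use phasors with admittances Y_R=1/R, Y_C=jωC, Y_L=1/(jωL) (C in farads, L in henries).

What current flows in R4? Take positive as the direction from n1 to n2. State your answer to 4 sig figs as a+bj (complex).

-0.001729+0.000j A

Apply KCL at each of the 2 non-ground nodes and solve the resulting linear system.
Node n1: branches {R1, R2, R4, R5} → V_1 = 0.1821+0.000j
Node n2: branches {R2, R3, I1, R4, L1, V1} → V_2 = 5.180+0.000j
Source currents: i(V1)=-1.275+0.5673j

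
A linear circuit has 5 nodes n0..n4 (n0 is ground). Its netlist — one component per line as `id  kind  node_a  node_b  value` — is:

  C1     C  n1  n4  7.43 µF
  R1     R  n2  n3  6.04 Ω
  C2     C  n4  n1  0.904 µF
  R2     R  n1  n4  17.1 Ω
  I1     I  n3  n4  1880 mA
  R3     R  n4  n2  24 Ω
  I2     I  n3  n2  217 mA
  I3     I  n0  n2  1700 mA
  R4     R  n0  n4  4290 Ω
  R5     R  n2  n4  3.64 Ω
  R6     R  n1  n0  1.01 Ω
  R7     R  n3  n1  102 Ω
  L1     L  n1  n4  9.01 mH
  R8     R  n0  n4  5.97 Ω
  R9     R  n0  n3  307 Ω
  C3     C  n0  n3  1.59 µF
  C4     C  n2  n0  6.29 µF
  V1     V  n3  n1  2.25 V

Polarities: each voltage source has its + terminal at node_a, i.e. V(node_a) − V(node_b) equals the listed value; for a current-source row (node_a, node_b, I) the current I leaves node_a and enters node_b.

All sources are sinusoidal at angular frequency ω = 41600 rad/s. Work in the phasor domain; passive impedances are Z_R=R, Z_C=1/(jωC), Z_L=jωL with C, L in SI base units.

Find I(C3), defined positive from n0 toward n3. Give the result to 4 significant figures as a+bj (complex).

Element admittances at ω=41600 rad/s:
  Y(C1) = 0.000+0.3091j S between n1,n4
  Y(R1) = 0.1656+0.000j S between n2,n3
  Y(C2) = 0.000+0.03761j S between n4,n1
  Y(R2) = 0.05848+0.000j S between n1,n4
  I1: injects 1.88 A into n4 (from n3)
  Y(R3) = 0.04167+0.000j S between n4,n2
  I2: injects 0.217 A into n2 (from n3)
  I3: injects 1.7 A into n2 (from n0)
  Y(R4) = 0.0002331+0.000j S between n0,n4
  Y(R5) = 0.2747+0.000j S between n2,n4
  Y(R6) = 0.9901+0.000j S between n1,n0
  Y(R7) = 0.009804+0.000j S between n3,n1
  Y(L1) = 0.000-0.002668j S between n1,n4
  Y(R8) = 0.1675+0.000j S between n0,n4
  Y(R9) = 0.003257+0.000j S between n0,n3
  Y(C3) = 0.000+0.06614j S between n0,n3
  Y(C4) = 0.000+0.2617j S between n2,n0
  V1: constraint V(n3)−V(n1) = 2.25
Assemble and solve the 5×5 MNA system:
  V(n1)=-0.1391-0.2710j  V(n2)=3.602-5.230j  V(n3)=2.111-0.2710j  V(n4)=2.649-4.847j
  i(V1)=-1.897-0.9598j

-0.01792-0.1396j A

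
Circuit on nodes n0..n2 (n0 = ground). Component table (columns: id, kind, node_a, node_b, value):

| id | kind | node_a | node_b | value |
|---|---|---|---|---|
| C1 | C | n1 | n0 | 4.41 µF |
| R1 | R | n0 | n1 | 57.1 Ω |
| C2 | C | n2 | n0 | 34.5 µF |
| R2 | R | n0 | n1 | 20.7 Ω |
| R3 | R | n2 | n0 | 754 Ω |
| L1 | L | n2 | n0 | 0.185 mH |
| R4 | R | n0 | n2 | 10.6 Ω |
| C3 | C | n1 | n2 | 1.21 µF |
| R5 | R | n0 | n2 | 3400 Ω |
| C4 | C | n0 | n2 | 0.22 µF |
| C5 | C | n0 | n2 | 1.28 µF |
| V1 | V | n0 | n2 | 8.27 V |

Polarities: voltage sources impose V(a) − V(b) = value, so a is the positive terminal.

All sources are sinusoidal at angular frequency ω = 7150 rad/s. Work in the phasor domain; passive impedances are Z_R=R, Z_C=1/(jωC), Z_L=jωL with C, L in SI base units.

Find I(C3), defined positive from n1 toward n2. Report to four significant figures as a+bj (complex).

Element admittances at ω=7150 rad/s:
  Y(C1) = 0.000+0.03153j S between n1,n0
  Y(R1) = 0.01751+0.000j S between n0,n1
  Y(C2) = 0.000+0.2467j S between n2,n0
  Y(R2) = 0.04831+0.000j S between n0,n1
  Y(R3) = 0.001326+0.000j S between n2,n0
  Y(L1) = 0.000-0.7560j S between n2,n0
  Y(R4) = 0.09434+0.000j S between n0,n2
  Y(C3) = 0.000+0.008652j S between n1,n2
  Y(R5) = 0.0002941+0.000j S between n0,n2
  Y(C4) = 0.000+0.001573j S between n0,n2
  Y(C5) = 0.000+0.009152j S between n0,n2
  V1: constraint V(n0)−V(n2) = 8.27
Assemble and solve the 3×3 MNA system:
  V(n1)=-0.4834-0.7919j  V(n2)=-8.270+0.000j
  i(V1)=-0.8004+4.056j

0.006851+0.06737j A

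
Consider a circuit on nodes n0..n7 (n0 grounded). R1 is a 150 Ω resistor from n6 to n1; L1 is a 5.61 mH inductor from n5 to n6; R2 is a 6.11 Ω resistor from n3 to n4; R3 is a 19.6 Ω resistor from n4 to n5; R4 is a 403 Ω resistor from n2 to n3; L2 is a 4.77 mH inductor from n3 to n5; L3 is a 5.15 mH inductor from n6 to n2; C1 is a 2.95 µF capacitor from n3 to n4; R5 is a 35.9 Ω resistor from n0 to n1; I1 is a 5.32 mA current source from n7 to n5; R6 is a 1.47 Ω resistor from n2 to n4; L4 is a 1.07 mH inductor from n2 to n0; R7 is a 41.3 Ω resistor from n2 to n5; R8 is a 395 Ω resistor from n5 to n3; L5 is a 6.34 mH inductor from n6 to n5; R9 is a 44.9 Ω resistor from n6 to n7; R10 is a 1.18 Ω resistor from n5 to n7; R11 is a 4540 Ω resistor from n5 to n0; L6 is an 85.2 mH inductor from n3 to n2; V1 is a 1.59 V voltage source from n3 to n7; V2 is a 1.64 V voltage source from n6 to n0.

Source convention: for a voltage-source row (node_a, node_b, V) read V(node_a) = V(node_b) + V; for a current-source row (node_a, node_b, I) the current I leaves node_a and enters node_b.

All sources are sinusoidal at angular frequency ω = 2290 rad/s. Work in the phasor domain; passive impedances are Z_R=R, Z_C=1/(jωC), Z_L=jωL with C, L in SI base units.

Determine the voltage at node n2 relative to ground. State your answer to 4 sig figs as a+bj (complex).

Apply KCL at each of the 7 non-ground nodes and solve the resulting linear system.
Node n1: branches {R1, R5} → V_1 = 0.3167+0.000j
Node n2: branches {R4, L3, R6, L4, R7, L6} → V_2 = 0.6166+0.2886j
Node n3: branches {R2, R4, L2, C1, R8, L6, V1} → V_3 = 1.832-0.4826j
Node n4: branches {R2, R3, C1, R6} → V_4 = 0.8333+0.09542j
Node n5: branches {L1, R3, L2, I1, R7, R8, L5, R10, R11} → V_5 = 0.4419-0.7579j
Node n6: branches {R1, L1, L3, L5, R9, V2} → V_6 = 1.640+0.000j
Node n7: branches {I1, R9, R10, V1} → V_7 = 0.2421-0.4826j
Source currents: i(V1)=-0.1952+0.2226j, i(V2)=-0.1267+0.2518j

0.6166+0.2886j V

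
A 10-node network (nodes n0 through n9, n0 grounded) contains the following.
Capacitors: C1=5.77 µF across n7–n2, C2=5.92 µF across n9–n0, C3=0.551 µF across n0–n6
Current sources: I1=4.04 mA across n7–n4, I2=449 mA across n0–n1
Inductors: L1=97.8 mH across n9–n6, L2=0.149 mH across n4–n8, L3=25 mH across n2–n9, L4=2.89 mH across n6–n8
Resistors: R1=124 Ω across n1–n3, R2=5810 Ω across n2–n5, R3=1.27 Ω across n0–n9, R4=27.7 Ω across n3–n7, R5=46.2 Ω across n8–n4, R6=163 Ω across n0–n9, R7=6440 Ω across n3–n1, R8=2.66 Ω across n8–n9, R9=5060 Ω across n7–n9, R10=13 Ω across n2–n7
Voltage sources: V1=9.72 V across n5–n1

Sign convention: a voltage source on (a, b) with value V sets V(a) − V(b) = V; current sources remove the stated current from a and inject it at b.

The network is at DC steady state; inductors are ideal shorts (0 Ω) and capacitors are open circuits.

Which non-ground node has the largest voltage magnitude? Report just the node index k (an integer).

MNA unknowns: 9 node voltages V₁..V_9 plus 5 source currents (L1, L2, L3, L4, V1)
C1: Y=0.000 on G[7,2]
I1: z[7]−=0.00404, z[4]+=0.00404
L1: row V9−V6=0, i_L1 at 9,6
R1: Y=0.008065 on G[1,3]
C2: Y=0.000 on G[9,0]
R2: Y=0.0001721 on G[2,5]
R3: Y=0.7874 on G[0,9]
R4: Y=0.03610 on G[3,7]
C3: Y=0.000 on G[0,6]
L2: row V4−V8=0, i_L2 at 4,8
R5: Y=0.02165 on G[8,4]
R6: Y=0.006135 on G[0,9]
R7: Y=0.0001553 on G[3,1]
R8: Y=0.3759 on G[8,9]
L3: row V2−V9=0, i_L3 at 2,9
L4: row V6−V8=0, i_L4 at 6,8
I2: z[0]−=0.449, z[1]+=0.449
R9: Y=0.0001976 on G[7,9]
R10: Y=0.07692 on G[2,7]
V1: row V5−V1=9.72, i_V1 at 5,1
solve → V1=71.15, V2=0.5658, V3=18.21, V4=0.5658, V5=80.87, V6=0.5658, V7=6.156, V8=0.5658, V9=0.5658
aux → i_L1=-0.004040, i_L2=0.004040, i_L3=0.4439, i_L4=-0.004040, i_V1=-0.01382

5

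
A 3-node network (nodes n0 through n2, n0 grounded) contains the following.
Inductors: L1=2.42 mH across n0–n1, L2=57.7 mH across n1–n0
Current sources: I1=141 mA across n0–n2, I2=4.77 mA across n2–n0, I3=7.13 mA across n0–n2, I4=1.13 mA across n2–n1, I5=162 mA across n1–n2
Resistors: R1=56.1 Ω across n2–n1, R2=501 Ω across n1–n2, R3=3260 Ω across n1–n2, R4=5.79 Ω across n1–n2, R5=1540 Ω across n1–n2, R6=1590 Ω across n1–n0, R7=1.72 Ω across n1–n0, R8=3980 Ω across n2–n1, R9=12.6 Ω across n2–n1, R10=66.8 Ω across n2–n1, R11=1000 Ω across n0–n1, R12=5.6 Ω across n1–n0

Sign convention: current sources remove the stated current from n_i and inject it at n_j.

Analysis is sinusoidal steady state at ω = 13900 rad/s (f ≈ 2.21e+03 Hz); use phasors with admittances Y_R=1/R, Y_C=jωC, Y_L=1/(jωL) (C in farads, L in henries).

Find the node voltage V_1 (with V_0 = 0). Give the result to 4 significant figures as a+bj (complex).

Element admittances at ω=13900 rad/s:
  Y(L1) = 0.000-0.02973j S between n0,n1
  I1: injects 0.141 A into n2 (from n0)
  Y(R1) = 0.01783+0.000j S between n2,n1
  I2: injects 0.00477 A into n0 (from n2)
  Y(R2) = 0.001996+0.000j S between n1,n2
  I3: injects 0.00713 A into n2 (from n0)
  Y(R3) = 0.0003067+0.000j S between n1,n2
  Y(R4) = 0.1727+0.000j S between n1,n2
  I4: injects 0.00113 A into n1 (from n2)
  Y(R5) = 0.0006494+0.000j S between n1,n2
  Y(R6) = 0.0006289+0.000j S between n1,n0
  Y(R7) = 0.5814+0.000j S between n1,n0
  Y(R8) = 0.0002513+0.000j S between n2,n1
  Y(R9) = 0.07937+0.000j S between n2,n1
  Y(R10) = 0.01497+0.000j S between n2,n1
  Y(L2) = 0.000-0.001247j S between n1,n0
  Y(R11) = 0.001000+0.000j S between n0,n1
  Y(R12) = 0.1786+0.000j S between n1,n0
  I5: injects 0.162 A into n2 (from n1)
Assemble and solve the 2×2 MNA system:
  V(n1)=0.1879+0.007643j  V(n2)=1.244+0.007643j

0.1879+0.007643j V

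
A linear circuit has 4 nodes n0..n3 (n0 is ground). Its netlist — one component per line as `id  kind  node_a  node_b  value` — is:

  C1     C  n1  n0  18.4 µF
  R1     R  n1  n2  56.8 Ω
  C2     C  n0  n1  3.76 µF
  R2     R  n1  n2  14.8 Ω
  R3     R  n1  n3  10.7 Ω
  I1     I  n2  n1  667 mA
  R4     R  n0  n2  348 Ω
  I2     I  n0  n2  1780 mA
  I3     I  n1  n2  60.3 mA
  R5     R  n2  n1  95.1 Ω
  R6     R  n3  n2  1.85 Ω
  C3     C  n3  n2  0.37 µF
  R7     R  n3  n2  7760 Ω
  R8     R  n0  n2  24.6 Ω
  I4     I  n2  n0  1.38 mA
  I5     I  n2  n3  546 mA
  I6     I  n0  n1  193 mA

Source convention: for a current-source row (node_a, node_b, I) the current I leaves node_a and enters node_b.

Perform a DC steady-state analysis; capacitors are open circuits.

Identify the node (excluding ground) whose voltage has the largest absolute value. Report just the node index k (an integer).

1

Apply KCL at each of the 3 non-ground nodes and solve the resulting linear system.
Node n1: branches {C1, R1, C2, R2, R3, I1, I3, R5, I6} → V_1 = 50.32
Node n2: branches {R1, R2, I1, R4, I2, I3, R5, R6, C3, R7, R8, I4, I5} → V_2 = 45.30
Node n3: branches {R3, R6, C3, R7, I5} → V_3 = 46.90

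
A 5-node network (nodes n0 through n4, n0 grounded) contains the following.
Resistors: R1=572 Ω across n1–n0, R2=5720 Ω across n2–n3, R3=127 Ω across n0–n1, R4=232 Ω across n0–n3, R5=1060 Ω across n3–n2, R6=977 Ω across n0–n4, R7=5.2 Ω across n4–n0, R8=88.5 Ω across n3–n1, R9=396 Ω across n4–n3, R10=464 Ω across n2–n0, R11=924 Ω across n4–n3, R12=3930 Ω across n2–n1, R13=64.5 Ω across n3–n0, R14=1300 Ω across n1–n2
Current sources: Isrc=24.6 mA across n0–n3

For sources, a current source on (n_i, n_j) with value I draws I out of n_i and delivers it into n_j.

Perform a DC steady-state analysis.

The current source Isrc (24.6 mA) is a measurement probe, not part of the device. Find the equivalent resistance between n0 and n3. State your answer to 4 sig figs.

R_eq = 34.11 Ω

MNA unknowns: 4 node voltages V₁..V_4
R1: Y=0.001748 on G[1,0]
R2: Y=0.0001748 on G[2,3]
R3: Y=0.007874 on G[0,1]
R4: Y=0.004310 on G[0,3]
R5: Y=0.0009434 on G[3,2]
R6: Y=0.001024 on G[0,4]
R7: Y=0.1923 on G[4,0]
R8: Y=0.01130 on G[3,1]
R9: Y=0.002525 on G[4,3]
R10: Y=0.002155 on G[2,0]
R11: Y=0.001082 on G[4,3]
R12: Y=0.0002545 on G[2,1]
R13: Y=0.01550 on G[3,0]
R14: Y=0.0007692 on G[1,2]
Isrc: z[0]−=0.0246, z[3]+=0.0246
solve → V1=0.4472, V2=0.3249, V3=0.8391, V4=0.01537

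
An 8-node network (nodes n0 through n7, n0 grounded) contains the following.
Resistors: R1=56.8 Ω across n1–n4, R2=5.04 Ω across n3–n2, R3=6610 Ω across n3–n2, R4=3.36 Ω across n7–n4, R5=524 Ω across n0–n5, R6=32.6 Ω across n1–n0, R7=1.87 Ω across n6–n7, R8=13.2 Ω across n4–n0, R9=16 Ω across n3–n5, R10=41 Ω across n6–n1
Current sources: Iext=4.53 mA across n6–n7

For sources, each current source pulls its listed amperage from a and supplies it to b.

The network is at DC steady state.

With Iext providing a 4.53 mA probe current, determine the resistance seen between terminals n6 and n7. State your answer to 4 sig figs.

R_eq = 1.821 Ω

Apply KCL at each of the 7 non-ground nodes and solve the resulting linear system.
Node n1: branches {R1, R6, R10} → V_1 = -0.002136
Node n2: branches {R2, R3} → V_2 = 0.000
Node n3: branches {R2, R3, R9} → V_3 = 0.000
Node n4: branches {R1, R4, R8} → V_4 = 0.0008648
Node n5: branches {R5, R9} → V_5 = 0.000
Node n6: branches {R7, R10, Iext} → V_6 = -0.006987
Node n7: branches {R4, R7, Iext} → V_7 = 0.001262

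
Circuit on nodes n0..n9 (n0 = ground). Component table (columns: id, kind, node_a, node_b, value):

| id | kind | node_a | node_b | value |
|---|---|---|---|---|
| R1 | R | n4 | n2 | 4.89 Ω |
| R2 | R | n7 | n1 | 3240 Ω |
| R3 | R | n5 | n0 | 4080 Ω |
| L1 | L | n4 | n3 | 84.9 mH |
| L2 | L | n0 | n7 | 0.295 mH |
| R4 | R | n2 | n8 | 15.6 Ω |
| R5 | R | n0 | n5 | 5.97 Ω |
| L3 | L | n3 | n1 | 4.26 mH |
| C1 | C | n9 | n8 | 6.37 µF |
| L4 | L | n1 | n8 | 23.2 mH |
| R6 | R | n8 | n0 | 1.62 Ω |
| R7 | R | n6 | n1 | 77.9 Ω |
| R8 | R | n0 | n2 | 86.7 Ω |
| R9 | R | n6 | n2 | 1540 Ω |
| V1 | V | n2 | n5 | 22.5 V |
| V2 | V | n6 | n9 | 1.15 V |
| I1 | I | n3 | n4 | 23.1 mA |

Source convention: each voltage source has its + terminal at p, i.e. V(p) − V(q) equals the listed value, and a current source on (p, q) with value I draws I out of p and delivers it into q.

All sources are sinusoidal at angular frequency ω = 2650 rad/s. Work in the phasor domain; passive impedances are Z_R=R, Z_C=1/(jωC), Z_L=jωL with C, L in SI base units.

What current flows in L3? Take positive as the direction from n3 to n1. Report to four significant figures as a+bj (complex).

MNA unknowns: 9 node voltages V₁..V_9 plus 2 source currents (V1, V2)
R1: Y=0.2045+0.000j on G[4,2]
R2: Y=0.0003086+0.000j on G[7,1]
R3: Y=0.0002451+0.000j on G[5,0]
L1: Y=0.000-0.004445j on G[4,3]
L2: Y=0.000-1.279j on G[0,7]
R4: Y=0.06410+0.000j on G[2,8]
R5: Y=0.1675+0.000j on G[0,5]
L3: Y=0.000-0.08858j on G[3,1]
C1: Y=0.000+0.01688j on G[9,8]
L4: Y=0.000-0.01627j on G[1,8]
R6: Y=0.6173+0.000j on G[8,0]
R7: Y=0.01284+0.000j on G[6,1]
R8: Y=0.01153+0.000j on G[0,2]
R9: Y=0.0006494+0.000j on G[6,2]
V1: row V2−V5=22.5, i_V1 at 2,5
V2: row V6−V9=1.15, i_V2 at 6,9
I1: z[3]−=0.0231, z[4]+=0.0231
solve → V1=4.267-2.195j, V2=15.91+0.1840j, V3=4.826-2.318j, V4=15.96+0.4261j, V5=-6.590+0.1840j, V6=2.504-1.909j, V7=0.0005298+0.001029j, V8=1.492-0.05235j, V9=1.354-1.909j
aux → i_V1=-1.106+0.03087j, i_V2=0.03133-0.002317j

-0.01090-0.04950j A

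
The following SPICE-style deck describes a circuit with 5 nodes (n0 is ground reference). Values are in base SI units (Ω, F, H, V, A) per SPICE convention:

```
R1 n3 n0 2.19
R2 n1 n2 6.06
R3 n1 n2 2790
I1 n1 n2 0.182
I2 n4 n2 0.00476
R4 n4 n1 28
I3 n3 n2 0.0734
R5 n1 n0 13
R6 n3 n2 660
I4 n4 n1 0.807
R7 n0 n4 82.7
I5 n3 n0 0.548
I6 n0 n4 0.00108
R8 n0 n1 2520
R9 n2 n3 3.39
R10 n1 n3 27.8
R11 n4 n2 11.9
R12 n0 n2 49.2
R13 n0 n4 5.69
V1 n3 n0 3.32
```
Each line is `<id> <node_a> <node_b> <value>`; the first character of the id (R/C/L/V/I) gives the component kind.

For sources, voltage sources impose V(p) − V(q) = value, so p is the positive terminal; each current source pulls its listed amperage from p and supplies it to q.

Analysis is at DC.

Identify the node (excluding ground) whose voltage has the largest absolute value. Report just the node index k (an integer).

1

Element admittances at DC:
  Y(R1) = 0.4566 S between n3,n0
  Y(R2) = 0.1650 S between n1,n2
  Y(R3) = 0.0003584 S between n1,n2
  I1: injects 0.182 A into n2 (from n1)
  I2: injects 0.00476 A into n2 (from n4)
  Y(R4) = 0.03571 S between n4,n1
  I3: injects 0.0734 A into n2 (from n3)
  Y(R5) = 0.07692 S between n1,n0
  Y(R6) = 0.001515 S between n3,n2
  I4: injects 0.807 A into n1 (from n4)
  Y(R7) = 0.01209 S between n0,n4
  I5: injects 0.548 A into n0 (from n3)
  I6: injects 0.00108 A into n4 (from n0)
  Y(R8) = 0.0003968 S between n0,n1
  Y(R9) = 0.2950 S between n2,n3
  Y(R10) = 0.03597 S between n1,n3
  Y(R11) = 0.08403 S between n4,n2
  Y(R12) = 0.02033 S between n0,n2
  Y(R13) = 0.1757 S between n0,n4
  V1: constraint V(n3)−V(n0) = 3.32
Assemble and solve the 5×5 MNA system:
  V(n1)=3.862  V(n2)=3.128  V(n3)=3.320  V(n4)=-1.333
  i(V1)=-2.175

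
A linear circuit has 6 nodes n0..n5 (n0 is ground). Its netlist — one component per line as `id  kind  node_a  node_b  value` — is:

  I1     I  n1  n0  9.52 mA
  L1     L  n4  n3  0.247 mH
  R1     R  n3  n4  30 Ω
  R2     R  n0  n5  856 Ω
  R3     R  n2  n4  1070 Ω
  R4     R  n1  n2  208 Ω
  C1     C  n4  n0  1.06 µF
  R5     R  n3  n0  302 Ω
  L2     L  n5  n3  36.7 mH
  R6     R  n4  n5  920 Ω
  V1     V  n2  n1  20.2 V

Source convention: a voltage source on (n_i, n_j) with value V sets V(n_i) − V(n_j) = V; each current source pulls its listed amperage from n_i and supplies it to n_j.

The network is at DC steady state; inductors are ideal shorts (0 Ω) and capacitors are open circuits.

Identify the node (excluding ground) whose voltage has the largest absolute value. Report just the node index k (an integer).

1

MNA unknowns: 5 node voltages V₁..V_5 plus 3 source currents (L1, L2, V1)
I1: z[1]−=0.00952, z[0]+=0.00952
L1: row V4−V3=0, i_L1 at 4,3
R1: Y=0.03333 on G[3,4]
R2: Y=0.001168 on G[0,5]
R3: Y=0.0009346 on G[2,4]
R4: Y=0.004808 on G[1,2]
C1: Y=0.000 on G[4,0]
R5: Y=0.003311 on G[3,0]
L2: row V5−V3=0, i_L2 at 5,3
R6: Y=0.001087 on G[4,5]
V1: row V2−V1=20.2, i_V1 at 2,1
solve → V1=-32.51, V2=-12.31, V3=-2.125, V4=-2.125, V5=-2.125
aux → i_L1=-0.009520, i_L2=0.002483, i_V1=-0.08760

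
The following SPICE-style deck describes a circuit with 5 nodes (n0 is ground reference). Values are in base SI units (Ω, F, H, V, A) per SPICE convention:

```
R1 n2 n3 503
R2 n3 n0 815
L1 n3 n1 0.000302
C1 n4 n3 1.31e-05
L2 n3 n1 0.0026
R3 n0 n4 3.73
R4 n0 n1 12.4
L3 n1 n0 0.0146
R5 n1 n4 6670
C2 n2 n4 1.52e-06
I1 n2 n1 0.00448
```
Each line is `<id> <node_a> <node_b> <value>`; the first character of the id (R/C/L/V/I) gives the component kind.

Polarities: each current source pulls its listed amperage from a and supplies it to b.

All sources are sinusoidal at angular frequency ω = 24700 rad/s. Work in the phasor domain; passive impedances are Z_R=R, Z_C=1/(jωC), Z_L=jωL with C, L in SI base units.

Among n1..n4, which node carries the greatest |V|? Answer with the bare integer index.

Element admittances at ω=24700 rad/s:
  Y(R1) = 0.001988+0.000j S between n2,n3
  Y(R2) = 0.001227+0.000j S between n3,n0
  Y(L1) = 0.000-0.1341j S between n3,n1
  Y(C1) = 0.000+0.3236j S between n4,n3
  Y(L2) = 0.000-0.01557j S between n3,n1
  Y(R3) = 0.2681+0.000j S between n0,n4
  Y(R4) = 0.08065+0.000j S between n0,n1
  Y(L3) = 0.000-0.002773j S between n1,n0
  Y(R5) = 0.0001499+0.000j S between n1,n4
  Y(C2) = 0.000+0.03754j S between n2,n4
  I1: injects 0.00448 A into n1 (from n2)
Assemble and solve the 4×4 MNA system:
  V(n1)=0.003171+0.01167j  V(n2)=-0.008050+0.1157j  V(n3)=-0.003077-0.01634j  V(n4)=-0.001060-0.003404j

2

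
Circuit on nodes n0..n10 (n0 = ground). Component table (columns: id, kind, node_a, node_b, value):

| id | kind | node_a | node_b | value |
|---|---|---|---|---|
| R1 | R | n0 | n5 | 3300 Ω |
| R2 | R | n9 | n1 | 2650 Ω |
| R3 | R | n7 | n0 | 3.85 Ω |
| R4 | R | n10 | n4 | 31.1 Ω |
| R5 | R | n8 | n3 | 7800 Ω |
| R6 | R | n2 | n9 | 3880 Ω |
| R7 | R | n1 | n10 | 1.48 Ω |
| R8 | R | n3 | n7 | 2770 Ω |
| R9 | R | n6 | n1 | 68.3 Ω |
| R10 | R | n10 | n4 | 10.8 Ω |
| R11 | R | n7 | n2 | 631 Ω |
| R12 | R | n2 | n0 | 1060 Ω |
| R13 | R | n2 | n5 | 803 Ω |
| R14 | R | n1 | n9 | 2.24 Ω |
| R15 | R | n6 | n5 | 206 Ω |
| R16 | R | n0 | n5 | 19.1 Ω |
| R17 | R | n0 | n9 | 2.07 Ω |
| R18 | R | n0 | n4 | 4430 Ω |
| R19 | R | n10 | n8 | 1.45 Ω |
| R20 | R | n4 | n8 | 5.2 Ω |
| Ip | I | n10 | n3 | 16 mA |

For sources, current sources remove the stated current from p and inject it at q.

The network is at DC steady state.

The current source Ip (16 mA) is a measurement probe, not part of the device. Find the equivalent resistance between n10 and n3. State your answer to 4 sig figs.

R_eq = 2049. Ω

Apply KCL at each of the 10 non-ground nodes and solve the resulting linear system.
Node n1: branches {R2, R7, R9, R14} → V_1 = -0.05000
Node n2: branches {R6, R11, R12, R13} → V_2 = 0.01537
Node n3: branches {R5, R8, Ip} → V_3 = 32.72
Node n4: branches {R4, R10, R18, R20} → V_4 = -0.06405
Node n5: branches {R1, R13, R15, R16} → V_5 = -0.002835
Node n6: branches {R9, R15} → V_6 = -0.03825
Node n7: branches {R3, R8, R11} → V_7 = 0.04524
Node n8: branches {R5, R19, R20} → V_8 = -0.06193
Node n9: branches {R2, R6, R14, R17} → V_9 = -0.02401
Node n10: branches {R4, R7, R10, R19, Ip} → V_10 = -0.06744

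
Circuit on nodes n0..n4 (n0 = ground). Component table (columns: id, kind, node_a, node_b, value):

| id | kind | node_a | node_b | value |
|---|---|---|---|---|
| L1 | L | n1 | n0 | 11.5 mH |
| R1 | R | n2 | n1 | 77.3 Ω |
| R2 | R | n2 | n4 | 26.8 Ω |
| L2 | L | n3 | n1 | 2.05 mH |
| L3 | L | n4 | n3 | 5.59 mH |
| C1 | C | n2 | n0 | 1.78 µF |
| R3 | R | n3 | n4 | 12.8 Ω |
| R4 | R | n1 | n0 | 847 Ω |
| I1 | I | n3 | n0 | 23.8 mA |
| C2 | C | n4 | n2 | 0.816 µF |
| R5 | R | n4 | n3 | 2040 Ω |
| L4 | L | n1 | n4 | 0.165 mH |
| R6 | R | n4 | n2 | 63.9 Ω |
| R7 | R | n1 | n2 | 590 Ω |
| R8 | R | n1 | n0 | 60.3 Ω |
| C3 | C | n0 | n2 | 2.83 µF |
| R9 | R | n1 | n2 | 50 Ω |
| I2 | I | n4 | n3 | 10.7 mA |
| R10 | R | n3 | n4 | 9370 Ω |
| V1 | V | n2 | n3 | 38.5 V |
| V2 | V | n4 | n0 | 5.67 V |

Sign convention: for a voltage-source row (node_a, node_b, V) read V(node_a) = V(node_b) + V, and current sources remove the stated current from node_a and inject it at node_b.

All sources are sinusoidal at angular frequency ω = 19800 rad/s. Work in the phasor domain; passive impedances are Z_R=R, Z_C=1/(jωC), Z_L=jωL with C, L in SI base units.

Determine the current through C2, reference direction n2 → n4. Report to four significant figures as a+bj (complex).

Apply KCL at each of the 4 non-ground nodes and solve the resulting linear system.
Node n1: branches {L1, R1, L2, R4, L4, R7, R8, R9} → V_1 = 5.166-0.2429j
Node n2: branches {R1, R2, C1, C2, R6, R7, C3, R9, V1} → V_2 = 16.68-15.77j
Node n3: branches {L2, L3, R3, I1, R5, I2, R10, V1} → V_3 = -21.82-15.77j
Node n4: branches {R2, L3, R3, C2, R5, L4, R6, I2, R10, V2} → V_4 = 5.670+0.000j
Source currents: i(V1)=-2.676-0.3279j, i(V2)=-1.554-1.496j

0.2547+0.1779j A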